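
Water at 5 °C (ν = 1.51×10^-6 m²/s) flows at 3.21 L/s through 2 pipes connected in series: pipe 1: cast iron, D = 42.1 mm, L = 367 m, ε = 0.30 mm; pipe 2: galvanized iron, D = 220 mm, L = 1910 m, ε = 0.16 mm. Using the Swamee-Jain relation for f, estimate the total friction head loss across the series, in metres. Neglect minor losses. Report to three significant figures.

Pipe 1: V = 2.306 m/s, Re = 6.43×10^4, ε/D = 0.00713, f = 0.03538, h_1 = f(L/D)V²/2g = 83.58 m
Pipe 2: V = 0.08444 m/s, Re = 1.23×10^4, ε/D = 7.27×10^-4, f = 0.03065, h_2 = f(L/D)V²/2g = 0.09671 m
Series → Q common, losses add: H = Σh = 83.68 m

H ≈ 83.7 m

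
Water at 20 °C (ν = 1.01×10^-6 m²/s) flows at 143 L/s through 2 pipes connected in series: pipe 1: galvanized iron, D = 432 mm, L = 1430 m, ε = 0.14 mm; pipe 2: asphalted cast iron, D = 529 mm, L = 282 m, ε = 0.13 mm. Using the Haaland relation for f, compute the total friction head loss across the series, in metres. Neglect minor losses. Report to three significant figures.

Pipe 1: V = 0.9756 m/s, Re = 4.17×10^5, ε/D = 3.24×10^-4, f = 0.01654, h_1 = f(L/D)V²/2g = 2.656 m
Pipe 2: V = 0.6506 m/s, Re = 3.41×10^5, ε/D = 2.46×10^-4, f = 0.01621, h_2 = f(L/D)V²/2g = 0.1864 m
Series → Q common, losses add: H = Σh = 2.842 m

H ≈ 2.84 m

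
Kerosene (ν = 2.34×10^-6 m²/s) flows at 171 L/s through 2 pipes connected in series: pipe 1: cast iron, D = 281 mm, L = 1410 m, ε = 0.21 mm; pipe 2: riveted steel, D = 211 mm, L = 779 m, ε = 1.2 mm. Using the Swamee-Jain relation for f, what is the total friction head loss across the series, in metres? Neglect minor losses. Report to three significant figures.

H ≈ 181 m

Pipe 1: V = 2.757 m/s, Re = 3.31×10^5, ε/D = 7.47×10^-4, f = 0.01952, h_1 = f(L/D)V²/2g = 37.96 m
Pipe 2: V = 4.890 m/s, Re = 4.41×10^5, ε/D = 0.00569, f = 0.03189, h_2 = f(L/D)V²/2g = 143.5 m
Series → Q common, losses add: H = Σh = 181.5 m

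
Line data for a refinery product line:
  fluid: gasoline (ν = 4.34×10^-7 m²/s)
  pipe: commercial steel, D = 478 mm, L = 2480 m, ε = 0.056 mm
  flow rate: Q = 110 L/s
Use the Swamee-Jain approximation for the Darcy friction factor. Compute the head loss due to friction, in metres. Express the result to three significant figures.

h_f ≈ 1.41 m

V = 4Q/(πD²) = 4·0.110/(π·0.478²) = 0.6130 m/s
Re = VD/ν = 0.6130·0.478/4.34×10^-7 = 6.75×10^5 → turbulent
ε/D = 0.056/478 = 1.17×10^-4
Swamee-Jain: f = 0.01422
h_f = f(L/D)V²/(2g) = 0.01422·(2480/0.478)·0.6130²/(2·9.81) = 1.413 m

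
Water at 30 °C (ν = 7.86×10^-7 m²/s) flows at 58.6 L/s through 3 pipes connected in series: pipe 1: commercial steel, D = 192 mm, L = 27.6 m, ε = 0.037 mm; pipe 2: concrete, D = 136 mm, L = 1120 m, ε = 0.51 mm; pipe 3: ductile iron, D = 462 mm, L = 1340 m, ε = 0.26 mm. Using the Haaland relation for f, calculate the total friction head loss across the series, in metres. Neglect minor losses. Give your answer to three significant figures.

H ≈ 193 m

Pipe 1: V = 2.024 m/s, Re = 4.94×10^5, ε/D = 1.93×10^-4, f = 0.01524, h_1 = f(L/D)V²/2g = 0.4573 m
Pipe 2: V = 4.034 m/s, Re = 6.98×10^5, ε/D = 0.00375, f = 0.02809, h_2 = f(L/D)V²/2g = 191.9 m
Pipe 3: V = 0.3496 m/s, Re = 2.05×10^5, ε/D = 5.63×10^-4, f = 0.01892, h_3 = f(L/D)V²/2g = 0.3418 m
Series → Q common, losses add: H = Σh = 192.7 m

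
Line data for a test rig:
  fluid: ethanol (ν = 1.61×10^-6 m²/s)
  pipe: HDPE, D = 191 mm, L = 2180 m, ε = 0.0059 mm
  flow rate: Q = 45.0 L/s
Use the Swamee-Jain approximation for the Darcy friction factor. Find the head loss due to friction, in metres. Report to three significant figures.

V = 4Q/(πD²) = 4·0.0450/(π·0.191²) = 1.571 m/s
Re = VD/ν = 1.571·0.191/1.61×10^-6 = 1.86×10^5 → turbulent
ε/D = 0.0059/191 = 3.09×10^-5
Swamee-Jain: f = 0.01602
h_f = f(L/D)V²/(2g) = 0.01602·(2180/0.191)·1.571²/(2·9.81) = 22.98 m

h_f ≈ 23.0 m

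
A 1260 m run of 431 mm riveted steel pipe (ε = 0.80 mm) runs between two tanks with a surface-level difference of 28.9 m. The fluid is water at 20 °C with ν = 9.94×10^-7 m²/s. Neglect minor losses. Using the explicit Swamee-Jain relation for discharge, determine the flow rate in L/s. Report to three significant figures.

Swamee-Jain (Type II): Q = -0.965·√(gD⁵h_f/L)·ln[ε/(3.7D) + √(3.17ν²L/(gD³h_f))]
√(gD⁵h_f/L) = √(9.81·0.431⁵·28.9/1260) = 0.05785
ε/(3.7D) = 5.02×10^-4; √(3.17ν²L/(gD³h_f)) = 1.32×10^-5
Q = -0.965·0.05785·ln(5.148×10^-4) = 0.4227 m³/s
Check: V = 2.90 m/s, Re = 1.26×10^6, f = 0.02318, h_f = 29.0 m ≈ 28.9 m ✓

Q ≈ 423 L/s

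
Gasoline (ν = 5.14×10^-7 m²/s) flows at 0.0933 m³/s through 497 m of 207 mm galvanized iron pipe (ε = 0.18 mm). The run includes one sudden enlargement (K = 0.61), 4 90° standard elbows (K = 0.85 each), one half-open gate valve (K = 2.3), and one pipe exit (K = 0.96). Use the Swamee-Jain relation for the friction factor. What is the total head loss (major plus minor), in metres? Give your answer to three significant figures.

V = 4Q/(πD²) = 2.772 m/s; V²/2g = 0.3917 m
Re = 1.12×10^6, ε/D = 8.70×10^-4 → f = 0.01937 (Swamee-Jain)
Major: h_f = f(L/D)·V²/2g = 0.01937·2401·0.3917 = 18.22 m
Minor: ΣK = 7.27; h_m = ΣK·V²/2g = 2.848 m
Total H_L = 18.22 + 2.848 = 21.07 m

H_L ≈ 21.1 m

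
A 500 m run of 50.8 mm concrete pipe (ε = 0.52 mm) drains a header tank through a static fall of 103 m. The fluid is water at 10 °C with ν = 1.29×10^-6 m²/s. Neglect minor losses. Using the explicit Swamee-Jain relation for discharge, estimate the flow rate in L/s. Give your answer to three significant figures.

Swamee-Jain (Type II): Q = -0.965·√(gD⁵h_f/L)·ln[ε/(3.7D) + √(3.17ν²L/(gD³h_f))]
√(gD⁵h_f/L) = √(9.81·0.0508⁵·103/500) = 8.269×10^-4
ε/(3.7D) = 0.00277; √(3.17ν²L/(gD³h_f)) = 1.41×10^-4
Q = -0.965·8.269×10^-4·ln(0.002908) = 0.004660 m³/s
Check: V = 2.30 m/s, Re = 9.05×10^4, f = 0.03912, h_f = 104 m ≈ 103 m ✓

Q ≈ 4.66 L/s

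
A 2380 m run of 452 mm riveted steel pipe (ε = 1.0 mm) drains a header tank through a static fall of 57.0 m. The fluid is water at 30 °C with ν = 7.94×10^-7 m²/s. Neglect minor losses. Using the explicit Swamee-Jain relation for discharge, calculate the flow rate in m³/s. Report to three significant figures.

Swamee-Jain (Type II): Q = -0.965·√(gD⁵h_f/L)·ln[ε/(3.7D) + √(3.17ν²L/(gD³h_f))]
√(gD⁵h_f/L) = √(9.81·0.452⁵·57.0/2380) = 0.06658
ε/(3.7D) = 5.98×10^-4; √(3.17ν²L/(gD³h_f)) = 9.60×10^-6
Q = -0.965·0.06658·ln(6.075×10^-4) = 0.4758 m³/s
Check: V = 2.97 m/s, Re = 1.69×10^6, f = 0.02422, h_f = 57.1 m ≈ 57.0 m ✓

Q ≈ 0.476 m³/s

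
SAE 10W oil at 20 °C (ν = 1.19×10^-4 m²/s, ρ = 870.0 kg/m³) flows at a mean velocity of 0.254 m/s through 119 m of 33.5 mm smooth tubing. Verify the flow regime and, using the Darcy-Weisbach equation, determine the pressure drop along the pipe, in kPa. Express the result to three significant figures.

Re = VD/ν = 0.254·0.03350/1.19×10^-4 = 71.5 → laminar (Re < 2300)
f = 64/Re = 0.8951
h_f = f(L/D)V²/(2g) = 0.8951·(119/0.03350)·0.254²/(2·9.81) = 10.45 m
Δp = ρg·h_f = 870.0·9.81·10.45 = 89.23 kPa

Δp ≈ 89.2 kPa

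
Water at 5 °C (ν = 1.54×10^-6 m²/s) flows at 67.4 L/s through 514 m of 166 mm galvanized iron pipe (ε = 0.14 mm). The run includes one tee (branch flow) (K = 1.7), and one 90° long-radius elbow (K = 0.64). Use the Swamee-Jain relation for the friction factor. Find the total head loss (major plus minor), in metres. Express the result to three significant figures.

V = 4Q/(πD²) = 3.114 m/s; V²/2g = 0.4943 m
Re = 3.36×10^5, ε/D = 8.43×10^-4 → f = 0.01996 (Swamee-Jain)
Major: h_f = f(L/D)·V²/2g = 0.01996·3096·0.4943 = 30.55 m
Minor: ΣK = 2.34; h_m = ΣK·V²/2g = 1.157 m
Total H_L = 30.55 + 1.157 = 31.71 m

H_L ≈ 31.7 m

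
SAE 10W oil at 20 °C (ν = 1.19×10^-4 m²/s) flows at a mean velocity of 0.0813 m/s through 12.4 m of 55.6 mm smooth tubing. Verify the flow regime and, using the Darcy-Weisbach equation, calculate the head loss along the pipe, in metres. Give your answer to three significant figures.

h_f ≈ 0.127 m

Re = VD/ν = 0.0813·0.05560/1.19×10^-4 = 38.0 → laminar (Re < 2300)
f = 64/Re = 1.685
h_f = f(L/D)V²/(2g) = 1.685·(12.4/0.05560)·0.0813²/(2·9.81) = 0.1266 m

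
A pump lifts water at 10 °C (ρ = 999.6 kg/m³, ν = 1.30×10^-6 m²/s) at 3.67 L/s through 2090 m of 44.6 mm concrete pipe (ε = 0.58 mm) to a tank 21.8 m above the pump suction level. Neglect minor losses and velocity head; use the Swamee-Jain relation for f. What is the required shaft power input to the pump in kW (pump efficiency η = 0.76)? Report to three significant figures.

P_shaft ≈ 27.5 kW

V = 4Q/(πD²) = 2.349 m/s; Re = 8.06×10^4; ε/D = 0.0130; f = 0.04242
h_f = f(L/D)V²/2g = 559.1 m
Total head H = z + h_f = 21.8 + 559.1 = 580.9 m
P_hyd = ρgQH = 999.6·9.81·0.00367·580.9 = 20.91 kW
P_shaft = P_hyd/η = 20.91/0.76 = 27.51 kW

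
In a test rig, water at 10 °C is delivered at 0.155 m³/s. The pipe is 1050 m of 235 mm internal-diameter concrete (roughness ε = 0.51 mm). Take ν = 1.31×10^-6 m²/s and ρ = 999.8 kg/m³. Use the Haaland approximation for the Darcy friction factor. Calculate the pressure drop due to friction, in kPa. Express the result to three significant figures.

Δp ≈ 691 kPa

V = 4Q/(πD²) = 4·0.155/(π·0.235²) = 3.574 m/s
Re = VD/ν = 3.574·0.235/1.31×10^-6 = 6.41×10^5 → turbulent
ε/D = 0.51/235 = 0.00217
Haaland: f = 0.02422
h_f = f(L/D)V²/(2g) = 0.02422·(1050/0.235)·3.574²/(2·9.81) = 70.45 m
Δp = ρg·h_f = 999.8·9.81·70.45 = 691.0 kPa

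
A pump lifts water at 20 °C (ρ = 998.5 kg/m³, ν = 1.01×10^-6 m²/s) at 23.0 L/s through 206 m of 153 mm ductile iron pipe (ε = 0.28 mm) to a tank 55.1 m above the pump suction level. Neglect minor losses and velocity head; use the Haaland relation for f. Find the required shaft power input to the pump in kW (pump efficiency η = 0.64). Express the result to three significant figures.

V = 4Q/(πD²) = 1.251 m/s; Re = 1.90×10^5; ε/D = 0.00183; f = 0.02380
h_f = f(L/D)V²/2g = 2.556 m
Total head H = z + h_f = 55.1 + 2.556 = 57.66 m
P_hyd = ρgQH = 998.5·9.81·0.0230·57.66 = 12.99 kW
P_shaft = P_hyd/η = 12.99/0.64 = 20.30 kW

P_shaft ≈ 20.3 kW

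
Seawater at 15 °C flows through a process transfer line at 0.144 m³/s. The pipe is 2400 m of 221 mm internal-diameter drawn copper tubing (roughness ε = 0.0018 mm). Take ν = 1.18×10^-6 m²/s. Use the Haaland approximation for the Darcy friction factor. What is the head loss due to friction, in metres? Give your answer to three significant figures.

V = 4Q/(πD²) = 4·0.144/(π·0.221²) = 3.754 m/s
Re = VD/ν = 3.754·0.221/1.18×10^-6 = 7.03×10^5 → turbulent
ε/D = 0.0018/221 = 8.14×10^-6
Haaland: f = 0.01242
h_f = f(L/D)V²/(2g) = 0.01242·(2400/0.221)·3.754²/(2·9.81) = 96.86 m

h_f ≈ 96.9 m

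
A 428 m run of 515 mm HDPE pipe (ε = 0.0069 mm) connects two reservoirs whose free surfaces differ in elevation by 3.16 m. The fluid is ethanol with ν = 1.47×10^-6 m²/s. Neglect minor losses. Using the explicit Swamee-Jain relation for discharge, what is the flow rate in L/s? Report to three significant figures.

Swamee-Jain (Type II): Q = -0.965·√(gD⁵h_f/L)·ln[ε/(3.7D) + √(3.17ν²L/(gD³h_f))]
√(gD⁵h_f/L) = √(9.81·0.515⁵·3.16/428) = 0.05122
ε/(3.7D) = 3.62×10^-6; √(3.17ν²L/(gD³h_f)) = 2.63×10^-5
Q = -0.965·0.05122·ln(2.993×10^-5) = 0.5149 m³/s
Check: V = 2.47 m/s, Re = 8.66×10^5, f = 0.01219, h_f = 3.16 m ≈ 3.16 m ✓

Q ≈ 515 L/s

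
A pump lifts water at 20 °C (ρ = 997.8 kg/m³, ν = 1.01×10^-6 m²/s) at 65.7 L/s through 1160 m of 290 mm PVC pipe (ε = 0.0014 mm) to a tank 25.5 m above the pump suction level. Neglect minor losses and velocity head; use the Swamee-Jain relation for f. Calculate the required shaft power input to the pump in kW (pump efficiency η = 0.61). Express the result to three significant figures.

V = 4Q/(πD²) = 0.9947 m/s; Re = 2.86×10^5; ε/D = 4.83×10^-6; f = 0.01456
h_f = f(L/D)V²/2g = 2.937 m
Total head H = z + h_f = 25.5 + 2.937 = 28.44 m
P_hyd = ρgQH = 997.8·9.81·0.0657·28.44 = 18.29 kW
P_shaft = P_hyd/η = 18.29/0.61 = 29.98 kW

P_shaft ≈ 30.0 kW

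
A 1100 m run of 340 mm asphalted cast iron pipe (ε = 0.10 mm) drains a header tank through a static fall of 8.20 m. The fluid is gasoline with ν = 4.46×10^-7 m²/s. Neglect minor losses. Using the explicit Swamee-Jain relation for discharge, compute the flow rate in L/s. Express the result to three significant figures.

Q ≈ 163 L/s

Swamee-Jain (Type II): Q = -0.965·√(gD⁵h_f/L)·ln[ε/(3.7D) + √(3.17ν²L/(gD³h_f))]
√(gD⁵h_f/L) = √(9.81·0.340⁵·8.20/1100) = 0.01823
ε/(3.7D) = 7.95×10^-5; √(3.17ν²L/(gD³h_f)) = 1.48×10^-5
Q = -0.965·0.01823·ln(9.430×10^-5) = 0.1630 m³/s
Check: V = 1.80 m/s, Re = 1.37×10^6, f = 0.01551, h_f = 8.25 m ≈ 8.20 m ✓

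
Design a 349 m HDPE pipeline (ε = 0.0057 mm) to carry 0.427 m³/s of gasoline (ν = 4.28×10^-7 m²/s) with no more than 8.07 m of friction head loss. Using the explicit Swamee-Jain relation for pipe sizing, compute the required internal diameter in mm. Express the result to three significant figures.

D ≈ 367 mm

Swamee-Jain (Type III): D = 0.66·[ε^1.25·(LQ²/(gh_f))^4.75 + ν·Q^9.4·(L/(gh_f))^5.2]^0.04
LQ²/(gh_f) = 0.8038; L/(gh_f) = 4.408
Term 1 = ε^1.25·(…)^4.75 = 9.87×10^-8; Term 2 = ν·Q^9.4·(…)^5.2 = 3.22×10^-7
D = 0.66·(9.87×10^-8 + 3.22×10^-7)^0.04 = 0.3669 m = 367 mm
Check: V = 4.04 m/s, Re = 3.46×10^6, f = 0.01027, h_f = 8.13 m ≈ 8.07 m ✓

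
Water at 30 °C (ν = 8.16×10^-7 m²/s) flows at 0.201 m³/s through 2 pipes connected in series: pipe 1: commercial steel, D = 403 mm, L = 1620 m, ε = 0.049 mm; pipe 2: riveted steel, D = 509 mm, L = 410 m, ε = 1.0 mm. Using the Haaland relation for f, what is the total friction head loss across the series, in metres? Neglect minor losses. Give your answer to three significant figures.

H ≈ 8.02 m

Pipe 1: V = 1.576 m/s, Re = 7.78×10^5, ε/D = 1.22×10^-4, f = 0.01390, h_1 = f(L/D)V²/2g = 7.073 m
Pipe 2: V = 0.9878 m/s, Re = 6.16×10^5, ε/D = 0.00196, f = 0.02362, h_2 = f(L/D)V²/2g = 0.9463 m
Series → Q common, losses add: H = Σh = 8.019 m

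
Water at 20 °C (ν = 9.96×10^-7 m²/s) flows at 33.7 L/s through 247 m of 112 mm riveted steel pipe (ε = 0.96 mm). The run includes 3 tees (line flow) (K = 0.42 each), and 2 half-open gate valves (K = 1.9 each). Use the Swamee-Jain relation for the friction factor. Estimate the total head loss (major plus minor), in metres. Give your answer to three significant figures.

H_L ≈ 50.7 m

V = 4Q/(πD²) = 3.421 m/s; V²/2g = 0.5964 m
Re = 3.85×10^5, ε/D = 0.00857 → f = 0.03628 (Swamee-Jain)
Major: h_f = f(L/D)·V²/2g = 0.03628·2205·0.5964 = 47.71 m
Minor: ΣK = 5.06; h_m = ΣK·V²/2g = 3.018 m
Total H_L = 47.71 + 3.018 = 50.73 m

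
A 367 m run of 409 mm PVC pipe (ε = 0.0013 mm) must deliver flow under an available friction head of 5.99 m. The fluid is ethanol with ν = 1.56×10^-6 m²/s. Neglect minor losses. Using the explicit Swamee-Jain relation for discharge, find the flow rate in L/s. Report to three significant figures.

Swamee-Jain (Type II): Q = -0.965·√(gD⁵h_f/L)·ln[ε/(3.7D) + √(3.17ν²L/(gD³h_f))]
√(gD⁵h_f/L) = √(9.81·0.409⁵·5.99/367) = 0.04281
ε/(3.7D) = 8.59×10^-7; √(3.17ν²L/(gD³h_f)) = 2.65×10^-5
Q = -0.965·0.04281·ln(2.740×10^-5) = 0.4340 m³/s
Check: V = 3.30 m/s, Re = 8.66×10^5, f = 0.01197, h_f = 5.97 m ≈ 5.99 m ✓

Q ≈ 434 L/s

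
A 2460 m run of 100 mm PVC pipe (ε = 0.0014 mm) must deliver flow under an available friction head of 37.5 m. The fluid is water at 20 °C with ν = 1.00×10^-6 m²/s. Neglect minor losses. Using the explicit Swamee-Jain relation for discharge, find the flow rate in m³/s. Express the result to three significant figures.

Q ≈ 0.0104 m³/s

Swamee-Jain (Type II): Q = -0.965·√(gD⁵h_f/L)·ln[ε/(3.7D) + √(3.17ν²L/(gD³h_f))]
√(gD⁵h_f/L) = √(9.81·0.100⁵·37.5/2460) = 0.001223
ε/(3.7D) = 3.78×10^-6; √(3.17ν²L/(gD³h_f)) = 1.46×10^-4
Q = -0.965·0.001223·ln(1.494×10^-4) = 0.01040 m³/s
Check: V = 1.32 m/s, Re = 1.32×10^5, f = 0.01696, h_f = 37.3 m ≈ 37.5 m ✓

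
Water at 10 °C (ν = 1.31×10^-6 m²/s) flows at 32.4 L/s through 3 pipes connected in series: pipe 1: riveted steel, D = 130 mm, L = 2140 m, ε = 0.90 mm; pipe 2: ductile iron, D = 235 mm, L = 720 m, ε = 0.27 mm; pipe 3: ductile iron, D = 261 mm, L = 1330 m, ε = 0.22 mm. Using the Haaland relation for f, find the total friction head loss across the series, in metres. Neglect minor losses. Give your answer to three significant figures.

H ≈ 174 m

Pipe 1: V = 2.441 m/s, Re = 2.42×10^5, ε/D = 0.00692, f = 0.03395, h_1 = f(L/D)V²/2g = 169.7 m
Pipe 2: V = 0.7470 m/s, Re = 1.34×10^5, ε/D = 0.00115, f = 0.02199, h_2 = f(L/D)V²/2g = 1.916 m
Pipe 3: V = 0.6056 m/s, Re = 1.21×10^5, ε/D = 8.43×10^-4, f = 0.02104, h_3 = f(L/D)V²/2g = 2.004 m
Series → Q common, losses add: H = Σh = 173.7 m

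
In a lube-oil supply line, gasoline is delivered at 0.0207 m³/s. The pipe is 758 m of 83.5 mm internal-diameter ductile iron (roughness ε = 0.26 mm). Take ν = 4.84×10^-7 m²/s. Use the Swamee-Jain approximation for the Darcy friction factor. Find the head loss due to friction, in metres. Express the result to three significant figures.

h_f ≈ 177 m

V = 4Q/(πD²) = 4·0.0207/(π·0.0835²) = 3.780 m/s
Re = VD/ν = 3.780·0.0835/4.84×10^-7 = 6.52×10^5 → turbulent
ε/D = 0.26/83.5 = 0.00311
Swamee-Jain: f = 0.02674
h_f = f(L/D)V²/(2g) = 0.02674·(758/0.0835)·3.780²/(2·9.81) = 176.8 m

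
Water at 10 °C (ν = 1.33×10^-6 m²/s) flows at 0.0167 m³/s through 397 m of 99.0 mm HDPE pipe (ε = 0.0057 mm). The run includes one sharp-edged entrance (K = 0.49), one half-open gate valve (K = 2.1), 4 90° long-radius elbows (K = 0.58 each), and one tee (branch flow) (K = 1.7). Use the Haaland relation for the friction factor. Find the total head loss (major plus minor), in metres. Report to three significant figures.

H_L ≈ 17.5 m

V = 4Q/(πD²) = 2.169 m/s; V²/2g = 0.2399 m
Re = 1.61×10^5, ε/D = 5.76×10^-5 → f = 0.01650 (Haaland)
Major: h_f = f(L/D)·V²/2g = 0.01650·4010·0.2399 = 15.87 m
Minor: ΣK = 6.61; h_m = ΣK·V²/2g = 1.586 m
Total H_L = 15.87 + 1.586 = 17.46 m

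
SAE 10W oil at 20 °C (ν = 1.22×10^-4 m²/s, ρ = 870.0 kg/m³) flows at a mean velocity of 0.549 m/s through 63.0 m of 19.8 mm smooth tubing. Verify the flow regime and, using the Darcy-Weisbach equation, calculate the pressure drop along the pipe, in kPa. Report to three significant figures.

Re = VD/ν = 0.549·0.01980/1.22×10^-4 = 89.1 → laminar (Re < 2300)
f = 64/Re = 0.7183
h_f = f(L/D)V²/(2g) = 0.7183·(63.0/0.01980)·0.549²/(2·9.81) = 35.11 m
Δp = ρg·h_f = 870.0·9.81·35.11 = 299.6 kPa

Δp ≈ 300 kPa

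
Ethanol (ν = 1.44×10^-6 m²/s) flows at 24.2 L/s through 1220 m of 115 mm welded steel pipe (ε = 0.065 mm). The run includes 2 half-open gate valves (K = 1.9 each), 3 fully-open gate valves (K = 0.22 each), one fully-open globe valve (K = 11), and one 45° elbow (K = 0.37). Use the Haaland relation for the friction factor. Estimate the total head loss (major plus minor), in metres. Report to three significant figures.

V = 4Q/(πD²) = 2.330 m/s; V²/2g = 0.2767 m
Re = 1.86×10^5, ε/D = 5.65×10^-4 → f = 0.01909 (Haaland)
Major: h_f = f(L/D)·V²/2g = 0.01909·10609·0.2767 = 56.02 m
Minor: ΣK = 15.8; h_m = ΣK·V²/2g = 4.380 m
Total H_L = 56.02 + 4.380 = 60.40 m

H_L ≈ 60.4 m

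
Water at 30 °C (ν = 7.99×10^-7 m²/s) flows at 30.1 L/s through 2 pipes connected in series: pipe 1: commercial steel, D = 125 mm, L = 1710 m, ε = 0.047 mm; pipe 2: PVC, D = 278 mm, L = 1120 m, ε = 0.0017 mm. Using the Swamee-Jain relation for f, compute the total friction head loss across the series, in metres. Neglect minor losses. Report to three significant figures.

Pipe 1: V = 2.453 m/s, Re = 3.84×10^5, ε/D = 3.76×10^-4, f = 0.01724, h_1 = f(L/D)V²/2g = 72.33 m
Pipe 2: V = 0.4959 m/s, Re = 1.73×10^5, ε/D = 6.12×10^-6, f = 0.01604, h_2 = f(L/D)V²/2g = 0.8100 m
Series → Q common, losses add: H = Σh = 73.14 m

H ≈ 73.1 m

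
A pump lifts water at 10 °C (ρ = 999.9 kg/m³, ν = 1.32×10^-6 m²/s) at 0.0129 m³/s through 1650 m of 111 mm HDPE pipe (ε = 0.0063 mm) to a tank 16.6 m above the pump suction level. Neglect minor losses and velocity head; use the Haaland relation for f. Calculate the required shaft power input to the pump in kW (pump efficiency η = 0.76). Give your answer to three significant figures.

V = 4Q/(πD²) = 1.333 m/s; Re = 1.12×10^5; ε/D = 5.68×10^-5; f = 0.01767
h_f = f(L/D)V²/2g = 23.78 m
Total head H = z + h_f = 16.6 + 23.78 = 40.38 m
P_hyd = ρgQH = 999.9·9.81·0.0129·40.38 = 5.110 kW
P_shaft = P_hyd/η = 5.110/0.76 = 6.724 kW

P_shaft ≈ 6.72 kW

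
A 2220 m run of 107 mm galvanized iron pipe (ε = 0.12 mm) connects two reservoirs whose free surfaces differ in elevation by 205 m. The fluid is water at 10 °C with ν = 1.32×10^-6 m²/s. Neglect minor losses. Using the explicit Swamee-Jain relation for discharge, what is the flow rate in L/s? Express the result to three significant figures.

Swamee-Jain (Type II): Q = -0.965·√(gD⁵h_f/L)·ln[ε/(3.7D) + √(3.17ν²L/(gD³h_f))]
√(gD⁵h_f/L) = √(9.81·0.107⁵·205/2220) = 0.003564
ε/(3.7D) = 3.03×10^-4; √(3.17ν²L/(gD³h_f)) = 7.05×10^-5
Q = -0.965·0.003564·ln(3.737×10^-4) = 0.02715 m³/s
Check: V = 3.02 m/s, Re = 2.45×10^5, f = 0.02143, h_f = 207 m ≈ 205 m ✓

Q ≈ 27.1 L/s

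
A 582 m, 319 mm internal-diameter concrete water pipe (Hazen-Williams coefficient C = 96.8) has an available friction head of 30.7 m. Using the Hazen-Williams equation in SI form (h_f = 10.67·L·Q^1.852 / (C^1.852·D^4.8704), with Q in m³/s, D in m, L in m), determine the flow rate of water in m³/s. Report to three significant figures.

Q ≈ 0.273 m³/s

Rearranging: Q = [h_f·C^1.852·D^4.8704 / (10.67·L)]^(1/1.852)
Q = [30.7·96.8^1.852·0.319^4.8704 / (10.67·582)]^0.540 = 0.2728 m³/s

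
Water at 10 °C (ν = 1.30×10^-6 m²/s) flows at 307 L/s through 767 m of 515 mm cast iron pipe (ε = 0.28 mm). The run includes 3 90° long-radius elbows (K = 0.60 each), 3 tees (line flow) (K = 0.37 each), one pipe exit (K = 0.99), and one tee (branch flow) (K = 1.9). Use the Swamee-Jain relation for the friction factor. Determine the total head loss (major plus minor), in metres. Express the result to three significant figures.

H_L ≈ 3.60 m

V = 4Q/(πD²) = 1.474 m/s; V²/2g = 0.1107 m
Re = 5.84×10^5, ε/D = 5.44×10^-4 → f = 0.01792 (Swamee-Jain)
Major: h_f = f(L/D)·V²/2g = 0.01792·1489·0.1107 = 2.955 m
Minor: ΣK = 5.80; h_m = ΣK·V²/2g = 0.6421 m
Total H_L = 2.955 + 0.6421 = 3.597 m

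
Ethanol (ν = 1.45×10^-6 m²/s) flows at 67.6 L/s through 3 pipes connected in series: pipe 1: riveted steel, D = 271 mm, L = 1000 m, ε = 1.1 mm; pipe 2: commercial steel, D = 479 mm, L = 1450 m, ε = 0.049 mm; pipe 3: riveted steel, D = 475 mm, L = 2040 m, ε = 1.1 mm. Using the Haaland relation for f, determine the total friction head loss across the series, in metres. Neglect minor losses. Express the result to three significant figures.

Pipe 1: V = 1.172 m/s, Re = 2.19×10^5, ε/D = 0.00406, f = 0.02905, h_1 = f(L/D)V²/2g = 7.503 m
Pipe 2: V = 0.3751 m/s, Re = 1.24×10^5, ε/D = 1.02×10^-4, f = 0.01757, h_2 = f(L/D)V²/2g = 0.3815 m
Pipe 3: V = 0.3815 m/s, Re = 1.25×10^5, ε/D = 0.00232, f = 0.02553, h_3 = f(L/D)V²/2g = 0.8131 m
Series → Q common, losses add: H = Σh = 8.698 m

H ≈ 8.70 m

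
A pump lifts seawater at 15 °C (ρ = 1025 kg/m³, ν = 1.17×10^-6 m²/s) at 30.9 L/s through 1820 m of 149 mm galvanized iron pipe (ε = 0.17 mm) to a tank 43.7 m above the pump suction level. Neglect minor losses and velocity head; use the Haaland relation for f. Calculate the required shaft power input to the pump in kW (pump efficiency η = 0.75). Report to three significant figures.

P_shaft ≈ 35.4 kW

V = 4Q/(πD²) = 1.772 m/s; Re = 2.26×10^5; ε/D = 0.00114; f = 0.02134
h_f = f(L/D)V²/2g = 41.72 m
Total head H = z + h_f = 43.7 + 41.72 = 85.42 m
P_hyd = ρgQH = 1025·9.81·0.0309·85.42 = 26.54 kW
P_shaft = P_hyd/η = 26.54/0.75 = 35.39 kW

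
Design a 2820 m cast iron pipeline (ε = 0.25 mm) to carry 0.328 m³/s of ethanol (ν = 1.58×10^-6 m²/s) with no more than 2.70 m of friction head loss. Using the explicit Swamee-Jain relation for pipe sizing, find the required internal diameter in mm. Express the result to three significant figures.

D ≈ 703 mm

Swamee-Jain (Type III): D = 0.66·[ε^1.25·(LQ²/(gh_f))^4.75 + ν·Q^9.4·(L/(gh_f))^5.2]^0.04
LQ²/(gh_f) = 11.45; L/(gh_f) = 106.5
Term 1 = ε^1.25·(…)^4.75 = 3.37; Term 2 = ν·Q^9.4·(…)^5.2 = 1.55
D = 0.66·(3.37 + 1.55)^0.04 = 0.7034 m = 703 mm
Check: V = 0.844 m/s, Re = 3.76×10^5, f = 0.01713, h_f = 2.49 m ≈ 2.70 m ✓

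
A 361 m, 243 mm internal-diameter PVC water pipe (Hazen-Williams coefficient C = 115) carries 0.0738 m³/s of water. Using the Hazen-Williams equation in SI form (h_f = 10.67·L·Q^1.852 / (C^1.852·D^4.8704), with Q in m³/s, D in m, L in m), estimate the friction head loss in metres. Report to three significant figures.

h_f ≈ 4.63 m

h_f = 10.67·361·0.0738^1.852 / (115^1.852·0.243^4.8704) = 4.626 m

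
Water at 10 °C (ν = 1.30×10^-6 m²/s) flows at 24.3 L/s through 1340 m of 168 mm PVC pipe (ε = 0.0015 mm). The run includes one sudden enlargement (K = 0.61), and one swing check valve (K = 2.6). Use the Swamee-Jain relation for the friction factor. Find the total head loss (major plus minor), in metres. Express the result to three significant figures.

V = 4Q/(πD²) = 1.096 m/s; V²/2g = 0.06125 m
Re = 1.42×10^5, ε/D = 8.93×10^-6 → f = 0.01670 (Swamee-Jain)
Major: h_f = f(L/D)·V²/2g = 0.01670·7976·0.06125 = 8.157 m
Minor: ΣK = 3.21; h_m = ΣK·V²/2g = 0.1966 m
Total H_L = 8.157 + 0.1966 = 8.354 m

H_L ≈ 8.35 m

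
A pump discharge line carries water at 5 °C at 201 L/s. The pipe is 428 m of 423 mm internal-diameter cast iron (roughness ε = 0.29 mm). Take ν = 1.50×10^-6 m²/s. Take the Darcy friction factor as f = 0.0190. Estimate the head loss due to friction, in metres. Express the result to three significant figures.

h_f ≈ 2.00 m

V = 4Q/(πD²) = 4·0.201/(π·0.423²) = 1.430 m/s
h_f = f(L/D)V²/(2g) = 0.01900·(428/0.423)·1.430²/(2·9.81) = 2.005 m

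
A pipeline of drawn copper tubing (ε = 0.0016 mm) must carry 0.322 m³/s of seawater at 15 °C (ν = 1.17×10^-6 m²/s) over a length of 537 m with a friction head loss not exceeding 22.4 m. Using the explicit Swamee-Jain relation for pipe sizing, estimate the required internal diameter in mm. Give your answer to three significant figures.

Swamee-Jain (Type III): D = 0.66·[ε^1.25·(LQ²/(gh_f))^4.75 + ν·Q^9.4·(L/(gh_f))^5.2]^0.04
LQ²/(gh_f) = 0.2534; L/(gh_f) = 2.444
Term 1 = ε^1.25·(…)^4.75 = 8.38×10^-11; Term 2 = ν·Q^9.4·(…)^5.2 = 2.88×10^-9
D = 0.66·(8.38×10^-11 + 2.88×10^-9)^0.04 = 0.3009 m = 301 mm
Check: V = 4.53 m/s, Re = 1.16×10^6, f = 0.01146, h_f = 21.4 m ≈ 22.4 m ✓

D ≈ 301 mm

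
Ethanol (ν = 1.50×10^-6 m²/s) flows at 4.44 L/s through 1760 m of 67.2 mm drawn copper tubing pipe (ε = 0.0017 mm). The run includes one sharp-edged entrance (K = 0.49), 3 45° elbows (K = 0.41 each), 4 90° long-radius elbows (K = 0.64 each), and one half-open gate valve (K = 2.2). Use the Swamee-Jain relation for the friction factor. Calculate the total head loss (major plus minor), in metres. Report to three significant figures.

V = 4Q/(πD²) = 1.252 m/s; V²/2g = 0.07987 m
Re = 5.61×10^4, ε/D = 2.53×10^-5 → f = 0.02035 (Swamee-Jain)
Major: h_f = f(L/D)·V²/2g = 0.02035·26190·0.07987 = 42.56 m
Minor: ΣK = 6.48; h_m = ΣK·V²/2g = 0.5176 m
Total H_L = 42.56 + 0.5176 = 43.08 m

H_L ≈ 43.1 m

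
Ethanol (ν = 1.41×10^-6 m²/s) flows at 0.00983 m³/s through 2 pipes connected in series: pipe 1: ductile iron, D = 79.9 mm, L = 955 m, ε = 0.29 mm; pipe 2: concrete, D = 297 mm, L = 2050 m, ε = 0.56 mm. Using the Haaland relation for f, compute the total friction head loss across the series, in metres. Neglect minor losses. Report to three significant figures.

H ≈ 67.2 m

Pipe 1: V = 1.961 m/s, Re = 1.11×10^5, ε/D = 0.00363, f = 0.02862, h_1 = f(L/D)V²/2g = 67.01 m
Pipe 2: V = 0.1419 m/s, Re = 2.99×10^4, ε/D = 0.00189, f = 0.02759, h_2 = f(L/D)V²/2g = 0.1954 m
Series → Q common, losses add: H = Σh = 67.21 m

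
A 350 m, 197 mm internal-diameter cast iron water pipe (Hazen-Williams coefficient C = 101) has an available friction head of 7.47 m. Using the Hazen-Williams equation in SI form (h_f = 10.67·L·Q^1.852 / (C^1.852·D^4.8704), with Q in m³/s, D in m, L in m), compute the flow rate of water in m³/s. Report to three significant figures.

Q ≈ 0.0492 m³/s

Rearranging: Q = [h_f·C^1.852·D^4.8704 / (10.67·L)]^(1/1.852)
Q = [7.47·101^1.852·0.197^4.8704 / (10.67·350)]^0.540 = 0.04916 m³/s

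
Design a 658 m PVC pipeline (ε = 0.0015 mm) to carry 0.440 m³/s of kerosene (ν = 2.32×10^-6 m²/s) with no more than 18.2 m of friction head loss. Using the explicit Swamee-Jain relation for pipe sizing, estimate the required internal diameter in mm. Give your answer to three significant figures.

D ≈ 379 mm

Swamee-Jain (Type III): D = 0.66·[ε^1.25·(LQ²/(gh_f))^4.75 + ν·Q^9.4·(L/(gh_f))^5.2]^0.04
LQ²/(gh_f) = 0.7135; L/(gh_f) = 3.685
Term 1 = ε^1.25·(…)^4.75 = 1.06×10^-8; Term 2 = ν·Q^9.4·(…)^5.2 = 9.11×10^-7
D = 0.66·(1.06×10^-8 + 9.11×10^-7)^0.04 = 0.3786 m = 379 mm
Check: V = 3.91 m/s, Re = 6.38×10^5, f = 0.01261, h_f = 17.1 m ≈ 18.2 m ✓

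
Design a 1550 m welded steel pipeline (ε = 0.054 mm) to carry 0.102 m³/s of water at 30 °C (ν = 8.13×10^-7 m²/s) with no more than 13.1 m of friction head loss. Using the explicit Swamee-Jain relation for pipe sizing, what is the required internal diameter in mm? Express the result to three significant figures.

Swamee-Jain (Type III): D = 0.66·[ε^1.25·(LQ²/(gh_f))^4.75 + ν·Q^9.4·(L/(gh_f))^5.2]^0.04
LQ²/(gh_f) = 0.1255; L/(gh_f) = 12.06
Term 1 = ε^1.25·(…)^4.75 = 2.42×10^-10; Term 2 = ν·Q^9.4·(…)^5.2 = 1.64×10^-10
D = 0.66·(2.42×10^-10 + 1.64×10^-10)^0.04 = 0.2779 m = 278 mm
Check: V = 1.68 m/s, Re = 5.75×10^5, f = 0.01528, h_f = 12.3 m ≈ 13.1 m ✓

D ≈ 278 mm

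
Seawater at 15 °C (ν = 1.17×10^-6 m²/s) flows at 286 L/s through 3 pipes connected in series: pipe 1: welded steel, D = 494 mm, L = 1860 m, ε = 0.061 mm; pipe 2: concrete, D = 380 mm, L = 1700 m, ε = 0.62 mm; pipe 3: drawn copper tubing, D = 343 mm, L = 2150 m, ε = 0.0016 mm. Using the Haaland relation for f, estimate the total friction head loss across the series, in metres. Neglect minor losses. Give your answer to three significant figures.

H ≈ 74.9 m

Pipe 1: V = 1.492 m/s, Re = 6.30×10^5, ε/D = 1.23×10^-4, f = 0.01419, h_1 = f(L/D)V²/2g = 6.063 m
Pipe 2: V = 2.522 m/s, Re = 8.19×10^5, ε/D = 0.00163, f = 0.02248, h_2 = f(L/D)V²/2g = 32.59 m
Pipe 3: V = 3.095 m/s, Re = 9.07×10^5, ε/D = 4.66×10^-6, f = 0.01185, h_3 = f(L/D)V²/2g = 36.28 m
Series → Q common, losses add: H = Σh = 74.93 m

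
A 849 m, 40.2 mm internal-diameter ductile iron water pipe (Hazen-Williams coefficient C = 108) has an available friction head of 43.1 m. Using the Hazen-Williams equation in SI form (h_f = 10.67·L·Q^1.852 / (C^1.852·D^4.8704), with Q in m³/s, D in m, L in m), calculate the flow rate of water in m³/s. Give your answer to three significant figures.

Q ≈ 0.00128 m³/s

Rearranging: Q = [h_f·C^1.852·D^4.8704 / (10.67·L)]^(1/1.852)
Q = [43.1·108^1.852·0.0402^4.8704 / (10.67·849)]^0.540 = 0.001284 m³/s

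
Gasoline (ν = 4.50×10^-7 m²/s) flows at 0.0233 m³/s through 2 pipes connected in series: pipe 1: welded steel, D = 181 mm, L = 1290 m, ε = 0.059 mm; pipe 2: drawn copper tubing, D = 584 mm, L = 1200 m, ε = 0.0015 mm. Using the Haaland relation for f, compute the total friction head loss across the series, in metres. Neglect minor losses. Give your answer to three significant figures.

H ≈ 4.99 m

Pipe 1: V = 0.9055 m/s, Re = 3.64×10^5, ε/D = 3.26×10^-4, f = 0.01672, h_1 = f(L/D)V²/2g = 4.980 m
Pipe 2: V = 0.08698 m/s, Re = 1.13×10^5, ε/D = 2.57×10^-6, f = 0.01739, h_2 = f(L/D)V²/2g = 0.01378 m
Series → Q common, losses add: H = Σh = 4.993 m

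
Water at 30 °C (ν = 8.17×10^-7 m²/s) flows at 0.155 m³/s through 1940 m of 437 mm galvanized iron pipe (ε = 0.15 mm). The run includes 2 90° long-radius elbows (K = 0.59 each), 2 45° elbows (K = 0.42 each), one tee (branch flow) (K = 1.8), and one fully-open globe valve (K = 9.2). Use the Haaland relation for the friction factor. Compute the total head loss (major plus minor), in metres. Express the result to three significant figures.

V = 4Q/(πD²) = 1.033 m/s; V²/2g = 0.05443 m
Re = 5.53×10^5, ε/D = 3.43×10^-4 → f = 0.01640 (Haaland)
Major: h_f = f(L/D)·V²/2g = 0.01640·4439·0.05443 = 3.963 m
Minor: ΣK = 13.0; h_m = ΣK·V²/2g = 0.7087 m
Total H_L = 3.963 + 0.7087 = 4.671 m

H_L ≈ 4.67 m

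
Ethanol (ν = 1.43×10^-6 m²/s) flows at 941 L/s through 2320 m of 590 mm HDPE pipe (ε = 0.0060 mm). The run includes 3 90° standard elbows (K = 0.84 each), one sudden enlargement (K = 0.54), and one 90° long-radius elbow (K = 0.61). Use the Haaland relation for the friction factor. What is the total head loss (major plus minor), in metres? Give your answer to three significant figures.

V = 4Q/(πD²) = 3.442 m/s; V²/2g = 0.6038 m
Re = 1.42×10^6, ε/D = 1.02×10^-5 → f = 0.01117 (Haaland)
Major: h_f = f(L/D)·V²/2g = 0.01117·3932·0.6038 = 26.51 m
Minor: ΣK = 3.67; h_m = ΣK·V²/2g = 2.216 m
Total H_L = 26.51 + 2.216 = 28.73 m

H_L ≈ 28.7 m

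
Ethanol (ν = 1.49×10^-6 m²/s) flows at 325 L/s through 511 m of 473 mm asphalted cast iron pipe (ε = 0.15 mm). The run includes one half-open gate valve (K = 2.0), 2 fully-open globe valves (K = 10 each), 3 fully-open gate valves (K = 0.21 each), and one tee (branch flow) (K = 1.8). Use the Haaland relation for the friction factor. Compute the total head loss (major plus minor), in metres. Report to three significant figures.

V = 4Q/(πD²) = 1.850 m/s; V²/2g = 0.1744 m
Re = 5.87×10^5, ε/D = 3.17×10^-4 → f = 0.01614 (Haaland)
Major: h_f = f(L/D)·V²/2g = 0.01614·1080·0.1744 = 3.040 m
Minor: ΣK = 24.4; h_m = ΣK·V²/2g = 4.260 m
Total H_L = 3.040 + 4.260 = 7.300 m

H_L ≈ 7.30 m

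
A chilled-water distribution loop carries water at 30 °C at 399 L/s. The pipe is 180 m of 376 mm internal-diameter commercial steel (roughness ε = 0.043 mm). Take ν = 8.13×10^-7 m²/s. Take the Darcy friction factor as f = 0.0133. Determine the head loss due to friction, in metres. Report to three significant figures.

V = 4Q/(πD²) = 4·0.399/(π·0.376²) = 3.593 m/s
h_f = f(L/D)V²/(2g) = 0.01330·(180/0.376)·3.593²/(2·9.81) = 4.190 m

h_f ≈ 4.19 m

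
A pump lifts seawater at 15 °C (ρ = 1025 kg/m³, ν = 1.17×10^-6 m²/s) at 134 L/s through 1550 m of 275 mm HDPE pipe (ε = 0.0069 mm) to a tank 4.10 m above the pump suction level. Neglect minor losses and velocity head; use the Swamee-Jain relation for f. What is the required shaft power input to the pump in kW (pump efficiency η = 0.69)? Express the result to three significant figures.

V = 4Q/(πD²) = 2.256 m/s; Re = 5.30×10^5; ε/D = 2.51×10^-5; f = 0.01336
h_f = f(L/D)V²/2g = 19.53 m
Total head H = z + h_f = 4.10 + 19.53 = 23.63 m
P_hyd = ρgQH = 1025·9.81·0.134·23.63 = 31.85 kW
P_shaft = P_hyd/η = 31.85/0.69 = 46.15 kW

P_shaft ≈ 46.2 kW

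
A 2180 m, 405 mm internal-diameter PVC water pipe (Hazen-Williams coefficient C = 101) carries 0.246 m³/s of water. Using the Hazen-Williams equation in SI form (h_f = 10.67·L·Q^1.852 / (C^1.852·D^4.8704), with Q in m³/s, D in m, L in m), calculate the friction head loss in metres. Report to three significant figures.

h_f ≈ 27.4 m

h_f = 10.67·2180·0.246^1.852 / (101^1.852·0.405^4.8704) = 27.45 m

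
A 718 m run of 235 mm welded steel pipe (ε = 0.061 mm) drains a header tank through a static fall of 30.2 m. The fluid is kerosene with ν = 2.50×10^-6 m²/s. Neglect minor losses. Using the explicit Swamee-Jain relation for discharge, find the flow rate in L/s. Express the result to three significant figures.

Q ≈ 148 L/s

Swamee-Jain (Type II): Q = -0.965·√(gD⁵h_f/L)·ln[ε/(3.7D) + √(3.17ν²L/(gD³h_f))]
√(gD⁵h_f/L) = √(9.81·0.235⁵·30.2/718) = 0.01720
ε/(3.7D) = 7.02×10^-5; √(3.17ν²L/(gD³h_f)) = 6.08×10^-5
Q = -0.965·0.01720·ln(1.310×10^-4) = 0.1484 m³/s
Check: V = 3.42 m/s, Re = 3.22×10^5, f = 0.01666, h_f = 30.3 m ≈ 30.2 m ✓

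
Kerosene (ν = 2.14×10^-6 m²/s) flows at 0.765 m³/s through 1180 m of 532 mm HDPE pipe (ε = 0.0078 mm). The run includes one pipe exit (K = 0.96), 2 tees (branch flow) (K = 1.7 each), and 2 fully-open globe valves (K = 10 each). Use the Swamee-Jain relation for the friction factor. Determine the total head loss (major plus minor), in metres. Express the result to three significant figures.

H_L ≈ 31.1 m

V = 4Q/(πD²) = 3.442 m/s; V²/2g = 0.6037 m
Re = 8.56×10^5, ε/D = 1.47×10^-5 → f = 0.01224 (Swamee-Jain)
Major: h_f = f(L/D)·V²/2g = 0.01224·2218·0.6037 = 16.39 m
Minor: ΣK = 24.4; h_m = ΣK·V²/2g = 14.71 m
Total H_L = 16.39 + 14.71 = 31.10 m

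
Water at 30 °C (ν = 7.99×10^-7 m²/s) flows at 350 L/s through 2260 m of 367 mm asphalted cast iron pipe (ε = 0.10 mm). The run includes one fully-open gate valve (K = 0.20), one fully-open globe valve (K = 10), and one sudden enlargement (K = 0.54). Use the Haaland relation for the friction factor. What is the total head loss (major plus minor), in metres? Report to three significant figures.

H_L ≈ 58.0 m

V = 4Q/(πD²) = 3.309 m/s; V²/2g = 0.5579 m
Re = 1.52×10^6, ε/D = 2.72×10^-4 → f = 0.01513 (Haaland)
Major: h_f = f(L/D)·V²/2g = 0.01513·6158·0.5579 = 51.97 m
Minor: ΣK = 10.7; h_m = ΣK·V²/2g = 5.992 m
Total H_L = 51.97 + 5.992 = 57.96 m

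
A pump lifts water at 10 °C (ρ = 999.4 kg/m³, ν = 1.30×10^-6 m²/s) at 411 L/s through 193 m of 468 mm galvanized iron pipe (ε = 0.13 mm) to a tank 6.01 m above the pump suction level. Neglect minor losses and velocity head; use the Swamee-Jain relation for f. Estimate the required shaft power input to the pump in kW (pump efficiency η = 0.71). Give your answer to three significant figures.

V = 4Q/(πD²) = 2.389 m/s; Re = 8.60×10^5; ε/D = 2.78×10^-4; f = 0.01567
h_f = f(L/D)V²/2g = 1.880 m
Total head H = z + h_f = 6.01 + 1.880 = 7.890 m
P_hyd = ρgQH = 999.4·9.81·0.411·7.890 = 31.79 kW
P_shaft = P_hyd/η = 31.79/0.71 = 44.78 kW

P_shaft ≈ 44.8 kW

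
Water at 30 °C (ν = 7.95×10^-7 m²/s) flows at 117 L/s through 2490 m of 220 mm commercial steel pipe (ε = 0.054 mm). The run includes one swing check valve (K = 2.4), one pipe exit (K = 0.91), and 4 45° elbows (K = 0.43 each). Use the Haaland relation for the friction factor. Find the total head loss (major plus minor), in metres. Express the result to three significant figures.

H_L ≈ 85.5 m

V = 4Q/(πD²) = 3.078 m/s; V²/2g = 0.4828 m
Re = 8.52×10^5, ε/D = 2.45×10^-4 → f = 0.01519 (Haaland)
Major: h_f = f(L/D)·V²/2g = 0.01519·11318·0.4828 = 83.04 m
Minor: ΣK = 5.03; h_m = ΣK·V²/2g = 2.429 m
Total H_L = 83.04 + 2.429 = 85.47 m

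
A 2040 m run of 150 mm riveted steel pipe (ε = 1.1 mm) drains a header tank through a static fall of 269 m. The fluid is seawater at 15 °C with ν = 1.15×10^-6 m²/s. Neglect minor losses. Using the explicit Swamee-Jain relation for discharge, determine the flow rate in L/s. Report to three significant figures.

Q ≈ 59.4 L/s

Swamee-Jain (Type II): Q = -0.965·√(gD⁵h_f/L)·ln[ε/(3.7D) + √(3.17ν²L/(gD³h_f))]
√(gD⁵h_f/L) = √(9.81·0.150⁵·269/2040) = 0.009911
ε/(3.7D) = 0.00198; √(3.17ν²L/(gD³h_f)) = 3.10×10^-5
Q = -0.965·0.009911·ln(0.002013) = 0.05938 m³/s
Check: V = 3.36 m/s, Re = 4.38×10^5, f = 0.03448, h_f = 270 m ≈ 269 m ✓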